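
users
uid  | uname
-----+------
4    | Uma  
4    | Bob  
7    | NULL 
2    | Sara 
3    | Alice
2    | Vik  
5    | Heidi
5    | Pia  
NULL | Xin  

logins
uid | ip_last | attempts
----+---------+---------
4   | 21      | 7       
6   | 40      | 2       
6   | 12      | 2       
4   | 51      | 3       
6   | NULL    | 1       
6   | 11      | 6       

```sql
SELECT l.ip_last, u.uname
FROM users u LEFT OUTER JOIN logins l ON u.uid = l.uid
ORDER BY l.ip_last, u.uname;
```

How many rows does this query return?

LEFT JOIN keeps every row from `users`; unmatched rows get NULL for `logins`'s columns.
Matching on u.uid = l.uid. A NULL in a compared column never satisfies the condition.
Matched pairs: 4; unmatched u rows kept: 7.
Total: 4 matched + 7 padded = 11 rows.

11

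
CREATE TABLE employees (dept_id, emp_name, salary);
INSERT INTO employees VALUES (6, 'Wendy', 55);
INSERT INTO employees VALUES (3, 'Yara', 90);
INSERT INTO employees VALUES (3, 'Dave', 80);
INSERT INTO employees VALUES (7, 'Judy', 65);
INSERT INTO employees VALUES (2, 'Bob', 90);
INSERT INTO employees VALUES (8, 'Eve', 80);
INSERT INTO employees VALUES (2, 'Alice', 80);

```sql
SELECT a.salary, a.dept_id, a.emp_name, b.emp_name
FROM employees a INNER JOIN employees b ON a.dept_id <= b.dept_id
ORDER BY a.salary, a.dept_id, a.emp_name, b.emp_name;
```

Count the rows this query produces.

30

INNER JOIN keeps only pairs where the ON condition holds.
Matching on a.dept_id <= b.dept_id.
- a row (dept_id=6): matches 3 b row(s) → 3 output row(s).
- a row (dept_id=3): matches 5 b row(s) → 5 output row(s).
- a row (dept_id=3): matches 5 b row(s) → 5 output row(s).
- a row (dept_id=7): matches 2 b row(s) → 2 output row(s).
- a row (dept_id=2): matches 7 b row(s) → 7 output row(s).
- a row (dept_id=8): matches 1 b row(s) → 1 output row(s).
- a row (dept_id=2): matches 7 b row(s) → 7 output row(s).
Total: 30 rows.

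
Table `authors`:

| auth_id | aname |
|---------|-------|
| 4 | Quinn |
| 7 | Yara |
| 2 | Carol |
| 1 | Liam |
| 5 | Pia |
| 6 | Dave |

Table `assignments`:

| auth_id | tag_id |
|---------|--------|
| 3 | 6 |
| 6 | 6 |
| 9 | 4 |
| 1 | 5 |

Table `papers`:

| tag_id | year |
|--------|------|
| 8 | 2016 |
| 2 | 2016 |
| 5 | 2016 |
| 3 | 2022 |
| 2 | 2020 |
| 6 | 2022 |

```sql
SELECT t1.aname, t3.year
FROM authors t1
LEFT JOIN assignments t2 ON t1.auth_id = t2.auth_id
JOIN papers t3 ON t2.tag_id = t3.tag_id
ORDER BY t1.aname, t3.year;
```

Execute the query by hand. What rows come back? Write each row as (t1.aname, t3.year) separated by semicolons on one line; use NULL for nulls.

(Dave, 2022); (Liam, 2016)

Evaluate left to right. First `authors t1 LEFT JOIN assignments t2` on auth_id: 6 row(s).
Then INNER JOIN `papers t3` on tag_id: keep only rows whose t2.tag_id appears in t3.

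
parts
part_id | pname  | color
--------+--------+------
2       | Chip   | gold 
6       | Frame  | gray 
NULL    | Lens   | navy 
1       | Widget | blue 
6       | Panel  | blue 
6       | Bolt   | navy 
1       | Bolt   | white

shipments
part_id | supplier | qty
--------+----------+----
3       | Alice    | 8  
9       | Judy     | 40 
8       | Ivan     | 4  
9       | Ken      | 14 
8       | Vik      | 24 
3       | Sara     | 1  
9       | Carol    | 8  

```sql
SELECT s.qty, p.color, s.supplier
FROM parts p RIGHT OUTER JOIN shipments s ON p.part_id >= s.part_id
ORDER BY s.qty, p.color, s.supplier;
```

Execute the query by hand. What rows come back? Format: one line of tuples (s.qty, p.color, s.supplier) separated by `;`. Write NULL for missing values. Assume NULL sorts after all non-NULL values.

RIGHT JOIN keeps every row from `shipments`; unmatched rows get NULL for `parts`'s columns.
Matching on p.part_id >= s.part_id. A NULL in a compared column never satisfies the condition.
- p (part_id=2) has no partner in s.
- p (part_id=6) pairs with 2 row(s) of s.
- p (part_id=NULL) has no partner in s.
- p (part_id=1) has no partner in s.
- p (part_id=6) pairs with 2 row(s) of s.
- p (part_id=6) pairs with 2 row(s) of s.
- p (part_id=1) has no partner in s.
- 5 row(s) from s found no p partner → padded with NULL.

(1, blue, Sara); (1, gray, Sara); (1, navy, Sara); (4, NULL, Ivan); (8, blue, Alice); (8, gray, Alice); (8, navy, Alice); (8, NULL, Carol); (14, NULL, Ken); (24, NULL, Vik); (40, NULL, Judy)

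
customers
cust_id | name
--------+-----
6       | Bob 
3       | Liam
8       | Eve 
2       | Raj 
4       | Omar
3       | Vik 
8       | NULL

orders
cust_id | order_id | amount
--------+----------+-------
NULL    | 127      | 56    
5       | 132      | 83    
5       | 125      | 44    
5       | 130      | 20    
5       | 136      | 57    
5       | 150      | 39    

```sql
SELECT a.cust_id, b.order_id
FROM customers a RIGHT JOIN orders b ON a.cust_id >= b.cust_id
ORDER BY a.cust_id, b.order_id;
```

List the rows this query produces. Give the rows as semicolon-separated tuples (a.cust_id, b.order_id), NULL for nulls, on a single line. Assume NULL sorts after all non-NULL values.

RIGHT JOIN keeps every row from `orders`; unmatched rows get NULL for `customers`'s columns.
Matching on a.cust_id >= b.cust_id. A NULL in a compared column never satisfies the condition.
- a[0] cust_id=6 → 5 match(es) in b → 5 row(s).
- a[1] cust_id=3 → no match.
- a[2] cust_id=8 → 5 match(es) in b → 5 row(s).
- a[3] cust_id=2 → no match.
- a[4] cust_id=4 → no match.
- a[5] cust_id=3 → no match.
- a[6] cust_id=8 → 5 match(es) in b → 5 row(s).
- 1 row(s) from b found no a partner → padded with NULL.

(6, 125); (6, 130); (6, 132); (6, 136); (6, 150); (8, 125); (8, 125); (8, 130); (8, 130); (8, 132); (8, 132); (8, 136); (8, 136); (8, 150); (8, 150); (NULL, 127)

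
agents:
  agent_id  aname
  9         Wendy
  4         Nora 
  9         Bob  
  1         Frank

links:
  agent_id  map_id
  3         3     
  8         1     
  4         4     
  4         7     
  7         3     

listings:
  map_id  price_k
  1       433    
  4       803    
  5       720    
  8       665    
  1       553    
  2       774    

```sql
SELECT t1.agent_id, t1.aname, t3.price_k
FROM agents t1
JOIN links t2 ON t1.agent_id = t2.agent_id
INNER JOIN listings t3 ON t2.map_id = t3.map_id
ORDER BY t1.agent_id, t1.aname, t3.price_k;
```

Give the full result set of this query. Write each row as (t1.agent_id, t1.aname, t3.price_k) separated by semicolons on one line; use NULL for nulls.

Joins associate left-to-right: agents INNER JOIN links on agent_id gives 2 intermediate row(s).
Then INNER JOIN `listings t3` on map_id: keep only rows whose t2.map_id appears in t3.

(4, Nora, 803)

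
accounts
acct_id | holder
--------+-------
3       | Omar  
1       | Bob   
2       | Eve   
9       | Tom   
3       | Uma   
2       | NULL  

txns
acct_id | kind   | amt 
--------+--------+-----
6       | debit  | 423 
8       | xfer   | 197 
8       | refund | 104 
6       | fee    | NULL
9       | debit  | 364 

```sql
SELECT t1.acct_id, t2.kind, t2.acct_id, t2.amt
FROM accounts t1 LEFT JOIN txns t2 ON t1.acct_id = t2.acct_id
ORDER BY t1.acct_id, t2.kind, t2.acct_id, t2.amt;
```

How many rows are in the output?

LEFT JOIN keeps every row from `accounts`; unmatched rows get NULL for `txns`'s columns.
Matching on t1.acct_id = t2.acct_id.
- acct_id=3: no t2 row matches, row kept with t2 columns NULL.
- acct_id=1: no t2 row matches, row kept with t2 columns NULL.
- acct_id=2: no t2 row matches, row kept with t2 columns NULL.
- acct_id=9: 1 matching t2 row(s), so 1 row(s) emitted.
- acct_id=3: no t2 row matches, row kept with t2 columns NULL.
- acct_id=2: no t2 row matches, row kept with t2 columns NULL.
Total: 1 matched + 5 padded = 6 rows.

6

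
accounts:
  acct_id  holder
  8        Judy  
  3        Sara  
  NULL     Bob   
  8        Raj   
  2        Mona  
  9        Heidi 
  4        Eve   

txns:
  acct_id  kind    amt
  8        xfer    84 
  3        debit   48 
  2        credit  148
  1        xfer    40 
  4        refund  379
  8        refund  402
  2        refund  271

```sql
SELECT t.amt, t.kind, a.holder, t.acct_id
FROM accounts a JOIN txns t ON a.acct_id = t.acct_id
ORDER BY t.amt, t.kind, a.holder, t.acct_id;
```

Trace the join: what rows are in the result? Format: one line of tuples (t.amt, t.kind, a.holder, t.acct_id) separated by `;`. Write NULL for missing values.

(48, debit, Sara, 3); (84, xfer, Judy, 8); (84, xfer, Raj, 8); (148, credit, Mona, 2); (271, refund, Mona, 2); (379, refund, Eve, 4); (402, refund, Judy, 8); (402, refund, Raj, 8)

INNER JOIN keeps only pairs where the ON condition holds.
Matching on a.acct_id = t.acct_id. A NULL in a compared column never satisfies the condition.
Matched pairs: 8.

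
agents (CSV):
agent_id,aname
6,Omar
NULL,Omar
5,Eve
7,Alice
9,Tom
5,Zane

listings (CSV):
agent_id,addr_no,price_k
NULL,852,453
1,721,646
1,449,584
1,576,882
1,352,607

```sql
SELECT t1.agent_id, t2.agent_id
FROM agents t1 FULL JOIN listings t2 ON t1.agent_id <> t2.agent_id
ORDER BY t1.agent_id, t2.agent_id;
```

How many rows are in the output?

FULL OUTER JOIN keeps every row from both sides; unmatched rows get NULL for the other side's columns.
Matching on t1.agent_id <> t2.agent_id. A NULL in a compared column never satisfies the condition.
- t1[0] agent_id=6 → 4 match(es) in t2 → 4 row(s).
- t1[1] agent_id=NULL → no match; kept with NULLs on the t2 side.
- t1[2] agent_id=5 → 4 match(es) in t2 → 4 row(s).
- t1[3] agent_id=7 → 4 match(es) in t2 → 4 row(s).
- t1[4] agent_id=9 → 4 match(es) in t2 → 4 row(s).
- t1[5] agent_id=5 → 4 match(es) in t2 → 4 row(s).
- plus 1 unmatched t2 row(s), each kept with NULL t1 columns.
Total: 20 matched + 2 padded = 22 rows.

22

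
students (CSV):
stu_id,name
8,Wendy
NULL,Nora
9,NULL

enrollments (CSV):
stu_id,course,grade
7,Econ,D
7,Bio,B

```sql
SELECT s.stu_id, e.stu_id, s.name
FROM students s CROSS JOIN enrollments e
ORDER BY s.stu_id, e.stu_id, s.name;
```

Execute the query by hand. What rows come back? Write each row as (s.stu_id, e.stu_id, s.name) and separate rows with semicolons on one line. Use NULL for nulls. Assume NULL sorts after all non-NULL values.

CROSS JOIN pairs every row of `students` with every row of `enrollments`: 3 × 2 = 6 rows.
After projecting and ordering:
s.stu_id | e.stu_id | s.name
8 | 7 | Wendy
8 | 7 | Wendy
9 | 7 | NULL
9 | 7 | NULL
NULL | 7 | Nora
NULL | 7 | Nora

(8, 7, Wendy); (8, 7, Wendy); (9, 7, NULL); (9, 7, NULL); (NULL, 7, Nora); (NULL, 7, Nora)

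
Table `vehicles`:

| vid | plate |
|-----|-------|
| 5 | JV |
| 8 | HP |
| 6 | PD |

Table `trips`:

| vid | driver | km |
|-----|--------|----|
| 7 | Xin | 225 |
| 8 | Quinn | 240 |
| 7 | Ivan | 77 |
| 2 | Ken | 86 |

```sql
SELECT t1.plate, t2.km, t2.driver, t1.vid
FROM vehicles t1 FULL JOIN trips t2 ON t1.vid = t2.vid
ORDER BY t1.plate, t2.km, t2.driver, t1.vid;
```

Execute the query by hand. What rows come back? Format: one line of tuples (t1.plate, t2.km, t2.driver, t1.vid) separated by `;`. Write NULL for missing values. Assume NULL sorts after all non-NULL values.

FULL OUTER JOIN keeps every row from both sides; unmatched rows get NULL for the other side's columns.
Matching on t1.vid = t2.vid.
- t1[0] vid=5 → no match; kept with NULLs on the t2 side.
- t1[1] vid=8 → 1 match(es) in t2 → 1 row(s).
- t1[2] vid=6 → no match; kept with NULLs on the t2 side.
- plus 3 unmatched t2 row(s), each kept with NULL t1 columns.
After projecting and ordering:
t1.plate | t2.km | t2.driver | t1.vid
HP | 240 | Quinn | 8
JV | NULL | NULL | 5
PD | NULL | NULL | 6
NULL | 77 | Ivan | NULL
NULL | 86 | Ken | NULL
NULL | 225 | Xin | NULL

(HP, 240, Quinn, 8); (JV, NULL, NULL, 5); (PD, NULL, NULL, 6); (NULL, 77, Ivan, NULL); (NULL, 86, Ken, NULL); (NULL, 225, Xin, NULL)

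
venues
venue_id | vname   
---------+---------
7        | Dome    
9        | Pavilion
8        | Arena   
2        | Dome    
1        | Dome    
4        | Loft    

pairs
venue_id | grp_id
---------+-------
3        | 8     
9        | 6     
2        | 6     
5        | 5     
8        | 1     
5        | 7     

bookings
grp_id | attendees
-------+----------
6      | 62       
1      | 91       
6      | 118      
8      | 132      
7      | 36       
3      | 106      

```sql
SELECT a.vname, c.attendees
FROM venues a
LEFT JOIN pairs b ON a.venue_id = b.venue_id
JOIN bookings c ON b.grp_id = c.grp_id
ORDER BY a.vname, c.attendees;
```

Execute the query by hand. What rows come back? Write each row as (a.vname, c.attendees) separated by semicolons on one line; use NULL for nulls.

(Arena, 91); (Dome, 62); (Dome, 118); (Pavilion, 62); (Pavilion, 118)

Step 1 — a LEFT JOIN b on venue_id → 6 row(s).
Then INNER JOIN `bookings c` on grp_id: keep only rows whose b.grp_id appears in c.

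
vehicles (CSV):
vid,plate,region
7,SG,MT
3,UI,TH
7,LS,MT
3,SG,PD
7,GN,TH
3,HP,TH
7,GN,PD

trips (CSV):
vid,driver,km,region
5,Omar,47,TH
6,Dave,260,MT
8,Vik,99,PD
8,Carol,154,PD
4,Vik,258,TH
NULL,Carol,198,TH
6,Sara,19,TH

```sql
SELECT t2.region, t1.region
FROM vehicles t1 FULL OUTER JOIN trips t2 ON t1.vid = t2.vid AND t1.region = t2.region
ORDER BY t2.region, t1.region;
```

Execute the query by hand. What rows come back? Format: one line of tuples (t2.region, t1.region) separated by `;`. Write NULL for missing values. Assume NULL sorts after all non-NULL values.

(MT, NULL); (PD, NULL); (PD, NULL); (TH, NULL); (TH, NULL); (TH, NULL); (TH, NULL); (NULL, MT); (NULL, MT); (NULL, PD); (NULL, PD); (NULL, TH); (NULL, TH); (NULL, TH)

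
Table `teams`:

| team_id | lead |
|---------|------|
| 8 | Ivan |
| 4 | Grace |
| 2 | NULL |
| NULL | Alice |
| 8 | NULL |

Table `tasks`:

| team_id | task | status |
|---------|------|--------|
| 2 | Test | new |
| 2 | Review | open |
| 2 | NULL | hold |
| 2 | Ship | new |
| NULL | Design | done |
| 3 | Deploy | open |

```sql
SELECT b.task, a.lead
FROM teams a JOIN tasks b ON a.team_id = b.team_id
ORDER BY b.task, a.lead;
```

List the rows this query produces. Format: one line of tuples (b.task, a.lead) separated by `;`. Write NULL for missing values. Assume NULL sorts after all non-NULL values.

(Review, NULL); (Ship, NULL); (Test, NULL); (NULL, NULL)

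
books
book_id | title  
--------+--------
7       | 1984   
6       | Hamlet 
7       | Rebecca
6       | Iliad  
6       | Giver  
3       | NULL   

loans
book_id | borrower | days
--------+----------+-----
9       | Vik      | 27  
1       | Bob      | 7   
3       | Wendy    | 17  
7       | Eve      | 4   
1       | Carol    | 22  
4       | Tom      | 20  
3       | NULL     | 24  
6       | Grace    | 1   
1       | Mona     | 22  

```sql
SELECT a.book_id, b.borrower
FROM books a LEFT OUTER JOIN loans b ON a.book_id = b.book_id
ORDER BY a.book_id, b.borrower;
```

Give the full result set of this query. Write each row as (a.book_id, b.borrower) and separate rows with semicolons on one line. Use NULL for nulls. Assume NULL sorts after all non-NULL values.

LEFT JOIN keeps every row from `books`; unmatched rows get NULL for `loans`'s columns.
Matching on a.book_id = b.book_id.
Matched pairs: 7; unmatched a rows kept: 0.

(3, Wendy); (3, NULL); (6, Grace); (6, Grace); (6, Grace); (7, Eve); (7, Eve)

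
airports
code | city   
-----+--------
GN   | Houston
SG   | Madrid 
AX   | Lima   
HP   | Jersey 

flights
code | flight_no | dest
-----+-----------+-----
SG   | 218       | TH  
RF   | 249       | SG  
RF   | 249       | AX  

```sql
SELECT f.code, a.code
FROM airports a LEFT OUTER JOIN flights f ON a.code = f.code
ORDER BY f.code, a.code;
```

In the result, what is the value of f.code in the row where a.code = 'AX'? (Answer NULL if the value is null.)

NULL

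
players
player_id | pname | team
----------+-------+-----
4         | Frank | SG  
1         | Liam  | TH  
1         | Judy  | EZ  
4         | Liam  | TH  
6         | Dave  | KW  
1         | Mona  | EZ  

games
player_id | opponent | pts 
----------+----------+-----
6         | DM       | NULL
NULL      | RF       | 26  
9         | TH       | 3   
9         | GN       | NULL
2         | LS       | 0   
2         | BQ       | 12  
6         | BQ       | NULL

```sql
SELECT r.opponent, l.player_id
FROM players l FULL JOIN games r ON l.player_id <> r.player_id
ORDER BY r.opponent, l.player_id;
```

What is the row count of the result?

FULL OUTER JOIN keeps every row from both sides; unmatched rows get NULL for the other side's columns.
Matching on l.player_id <> r.player_id. A NULL in a compared column never satisfies the condition.
Matched pairs: 34; unmatched l rows kept: 0; unmatched r rows kept: 1.
Total: 34 matched + 1 padded = 35 rows.

35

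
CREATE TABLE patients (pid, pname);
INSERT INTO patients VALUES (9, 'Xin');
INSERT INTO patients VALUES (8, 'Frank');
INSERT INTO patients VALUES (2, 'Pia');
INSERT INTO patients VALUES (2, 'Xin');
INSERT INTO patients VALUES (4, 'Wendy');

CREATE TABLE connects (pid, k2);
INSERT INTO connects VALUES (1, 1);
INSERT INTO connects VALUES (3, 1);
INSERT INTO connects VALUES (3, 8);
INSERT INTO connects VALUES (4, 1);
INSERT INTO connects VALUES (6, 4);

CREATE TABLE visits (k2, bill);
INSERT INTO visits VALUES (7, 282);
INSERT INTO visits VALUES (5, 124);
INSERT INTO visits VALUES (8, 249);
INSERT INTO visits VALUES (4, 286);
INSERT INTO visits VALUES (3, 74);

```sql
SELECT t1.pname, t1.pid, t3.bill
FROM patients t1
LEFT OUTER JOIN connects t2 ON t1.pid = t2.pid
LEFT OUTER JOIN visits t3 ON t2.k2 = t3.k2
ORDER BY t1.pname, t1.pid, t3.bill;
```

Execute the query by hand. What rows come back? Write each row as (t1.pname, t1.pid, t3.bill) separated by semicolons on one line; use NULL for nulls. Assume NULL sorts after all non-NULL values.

(Frank, 8, NULL); (Pia, 2, NULL); (Wendy, 4, NULL); (Xin, 2, NULL); (Xin, 9, NULL)

Evaluate left to right. First `patients t1 LEFT JOIN connects t2` on pid: 5 row(s).
Then LEFT JOIN `visits t3` on k2: each of those 5 rows is kept; rows whose t2.k2 has no match in t3 get NULL for t3's columns.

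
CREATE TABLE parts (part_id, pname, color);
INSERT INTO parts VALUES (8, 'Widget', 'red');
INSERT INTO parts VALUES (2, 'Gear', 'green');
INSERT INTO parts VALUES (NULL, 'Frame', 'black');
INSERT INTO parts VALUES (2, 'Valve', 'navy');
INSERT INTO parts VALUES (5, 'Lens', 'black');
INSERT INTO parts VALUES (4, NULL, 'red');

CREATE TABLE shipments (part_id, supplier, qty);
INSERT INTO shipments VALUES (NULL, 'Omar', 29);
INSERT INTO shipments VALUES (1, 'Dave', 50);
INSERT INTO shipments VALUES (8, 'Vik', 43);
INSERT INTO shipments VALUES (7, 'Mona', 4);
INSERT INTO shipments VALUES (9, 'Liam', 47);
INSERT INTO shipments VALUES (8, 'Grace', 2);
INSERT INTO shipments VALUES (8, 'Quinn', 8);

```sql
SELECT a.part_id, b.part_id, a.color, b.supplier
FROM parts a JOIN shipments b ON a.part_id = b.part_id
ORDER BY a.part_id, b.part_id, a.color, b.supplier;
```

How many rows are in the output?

3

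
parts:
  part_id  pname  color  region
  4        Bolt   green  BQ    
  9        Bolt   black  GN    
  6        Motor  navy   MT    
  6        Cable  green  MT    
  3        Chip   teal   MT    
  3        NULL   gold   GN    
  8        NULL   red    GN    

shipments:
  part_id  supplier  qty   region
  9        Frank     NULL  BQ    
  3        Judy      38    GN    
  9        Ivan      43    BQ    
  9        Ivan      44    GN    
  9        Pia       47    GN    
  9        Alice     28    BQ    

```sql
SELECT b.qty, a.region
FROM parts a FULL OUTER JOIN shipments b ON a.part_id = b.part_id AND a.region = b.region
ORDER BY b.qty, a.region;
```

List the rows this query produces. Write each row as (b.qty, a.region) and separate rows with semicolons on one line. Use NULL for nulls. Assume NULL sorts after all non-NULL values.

(28, NULL); (38, GN); (43, NULL); (44, GN); (47, GN); (NULL, BQ); (NULL, GN); (NULL, MT); (NULL, MT); (NULL, MT); (NULL, NULL)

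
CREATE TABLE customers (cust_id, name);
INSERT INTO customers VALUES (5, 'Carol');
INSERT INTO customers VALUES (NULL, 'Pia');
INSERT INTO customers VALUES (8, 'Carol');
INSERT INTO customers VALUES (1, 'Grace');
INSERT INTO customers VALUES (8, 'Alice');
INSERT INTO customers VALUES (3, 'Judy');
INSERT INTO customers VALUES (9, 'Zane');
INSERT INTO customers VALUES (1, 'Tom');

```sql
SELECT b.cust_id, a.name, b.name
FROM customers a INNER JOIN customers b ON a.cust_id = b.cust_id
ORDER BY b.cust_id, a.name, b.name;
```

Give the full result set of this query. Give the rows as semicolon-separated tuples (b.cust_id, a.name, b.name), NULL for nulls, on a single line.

INNER JOIN keeps only pairs where the ON condition holds.
Matching on a.cust_id = b.cust_id. A NULL in a compared column never satisfies the condition.
Matched pairs: 11.

(1, Grace, Grace); (1, Grace, Tom); (1, Tom, Grace); (1, Tom, Tom); (3, Judy, Judy); (5, Carol, Carol); (8, Alice, Alice); (8, Alice, Carol); (8, Carol, Alice); (8, Carol, Carol); (9, Zane, Zane)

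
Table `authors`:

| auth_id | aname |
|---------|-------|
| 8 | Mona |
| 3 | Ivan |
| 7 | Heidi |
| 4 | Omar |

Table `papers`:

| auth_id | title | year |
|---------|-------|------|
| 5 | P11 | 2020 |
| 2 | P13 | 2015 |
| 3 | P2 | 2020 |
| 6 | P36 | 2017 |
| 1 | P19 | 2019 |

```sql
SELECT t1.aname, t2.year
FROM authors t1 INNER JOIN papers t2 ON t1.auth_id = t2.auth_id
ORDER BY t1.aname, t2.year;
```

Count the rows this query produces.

1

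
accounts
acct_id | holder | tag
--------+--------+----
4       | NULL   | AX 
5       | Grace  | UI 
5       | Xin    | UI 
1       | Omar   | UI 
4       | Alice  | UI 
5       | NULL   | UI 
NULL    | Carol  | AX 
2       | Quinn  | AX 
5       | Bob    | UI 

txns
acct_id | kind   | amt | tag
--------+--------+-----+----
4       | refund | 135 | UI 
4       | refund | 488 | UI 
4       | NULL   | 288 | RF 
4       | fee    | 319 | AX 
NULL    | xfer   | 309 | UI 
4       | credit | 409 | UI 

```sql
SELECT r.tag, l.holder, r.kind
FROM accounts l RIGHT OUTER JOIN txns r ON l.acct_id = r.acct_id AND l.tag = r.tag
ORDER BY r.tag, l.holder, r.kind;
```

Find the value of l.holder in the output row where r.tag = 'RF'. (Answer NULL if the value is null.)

RIGHT JOIN keeps every row from `txns`; unmatched rows get NULL for `accounts`'s columns.
Matching on l.acct_id = r.acct_id AND l.tag = r.tag. A NULL in a compared column never satisfies the condition.
- l row (acct_id=4, tag=AX): matches 1 r row(s) → 1 output row(s).
- l row (acct_id=5, tag=UI): no match.
- l row (acct_id=5, tag=UI): no match.
- l row (acct_id=1, tag=UI): no match.
- l row (acct_id=4, tag=UI): matches 3 r row(s) → 3 output row(s).
- l row (acct_id=5, tag=UI): no match.
- l row (acct_id=NULL, tag=AX): no match.
- l row (acct_id=2, tag=AX): no match.
- l row (acct_id=5, tag=UI): no match.
- 2 row(s) from r found no l partner → padded with NULL.

NULL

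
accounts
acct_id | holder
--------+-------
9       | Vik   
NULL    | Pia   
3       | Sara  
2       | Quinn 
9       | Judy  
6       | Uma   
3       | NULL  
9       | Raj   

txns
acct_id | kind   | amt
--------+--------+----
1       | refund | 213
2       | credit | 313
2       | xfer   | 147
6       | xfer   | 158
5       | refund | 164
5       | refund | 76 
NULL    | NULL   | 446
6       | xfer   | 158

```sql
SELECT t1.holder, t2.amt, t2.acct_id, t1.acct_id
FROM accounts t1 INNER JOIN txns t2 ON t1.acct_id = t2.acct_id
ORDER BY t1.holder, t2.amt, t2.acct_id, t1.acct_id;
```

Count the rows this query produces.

4

INNER JOIN keeps only pairs where the ON condition holds.
Matching on t1.acct_id = t2.acct_id. A NULL in a compared column never satisfies the condition.
- t1[0] acct_id=9 → no match; dropped.
- t1[1] acct_id=NULL → no match; dropped.
- t1[2] acct_id=3 → no match; dropped.
- t1[3] acct_id=2 → 2 match(es) in t2 → 2 row(s).
- t1[4] acct_id=9 → no match; dropped.
- t1[5] acct_id=6 → 2 match(es) in t2 → 2 row(s).
- t1[6] acct_id=3 → no match; dropped.
- t1[7] acct_id=9 → no match; dropped.
Total: 4 rows.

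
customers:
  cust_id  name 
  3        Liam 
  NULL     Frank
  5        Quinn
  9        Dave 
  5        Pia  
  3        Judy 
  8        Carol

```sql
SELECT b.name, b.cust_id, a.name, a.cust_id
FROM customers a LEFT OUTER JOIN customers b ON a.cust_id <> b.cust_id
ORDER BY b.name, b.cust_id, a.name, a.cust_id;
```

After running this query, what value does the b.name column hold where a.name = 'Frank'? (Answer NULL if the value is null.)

NULL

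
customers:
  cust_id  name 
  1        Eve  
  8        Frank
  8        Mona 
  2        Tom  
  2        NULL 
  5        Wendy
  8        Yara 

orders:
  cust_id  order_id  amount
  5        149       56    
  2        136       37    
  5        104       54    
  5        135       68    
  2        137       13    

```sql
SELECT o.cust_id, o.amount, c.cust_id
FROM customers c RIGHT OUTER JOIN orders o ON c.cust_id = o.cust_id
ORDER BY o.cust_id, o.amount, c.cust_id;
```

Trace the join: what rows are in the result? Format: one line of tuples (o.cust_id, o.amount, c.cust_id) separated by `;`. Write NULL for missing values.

(2, 13, 2); (2, 13, 2); (2, 37, 2); (2, 37, 2); (5, 54, 5); (5, 56, 5); (5, 68, 5)

RIGHT JOIN keeps every row from `orders`; unmatched rows get NULL for `customers`'s columns.
Matching on c.cust_id = o.cust_id.
Matched pairs: 7; unmatched o rows kept: 0.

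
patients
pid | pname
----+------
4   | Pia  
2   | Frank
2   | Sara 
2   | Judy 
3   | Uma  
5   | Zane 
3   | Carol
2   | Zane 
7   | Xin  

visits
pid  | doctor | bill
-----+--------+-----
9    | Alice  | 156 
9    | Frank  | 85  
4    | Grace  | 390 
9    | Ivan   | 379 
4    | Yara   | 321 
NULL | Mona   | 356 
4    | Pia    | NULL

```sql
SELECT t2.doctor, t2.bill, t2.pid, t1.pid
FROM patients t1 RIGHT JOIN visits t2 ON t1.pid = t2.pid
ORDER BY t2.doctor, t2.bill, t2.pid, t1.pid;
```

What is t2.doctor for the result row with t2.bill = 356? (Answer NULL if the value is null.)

RIGHT JOIN keeps every row from `visits`; unmatched rows get NULL for `patients`'s columns.
Matching on t1.pid = t2.pid. A NULL in a compared column never satisfies the condition.
- t1 (pid=4) pairs with 3 row(s) of t2.
- t1 (pid=2) has no partner in t2.
- t1 (pid=2) has no partner in t2.
- t1 (pid=2) has no partner in t2.
- t1 (pid=3) has no partner in t2.
- t1 (pid=5) has no partner in t2.
- t1 (pid=3) has no partner in t2.
- t1 (pid=2) has no partner in t2.
- t1 (pid=7) has no partner in t2.
- 4 row(s) from t2 found no t1 partner → padded with NULL.

Mona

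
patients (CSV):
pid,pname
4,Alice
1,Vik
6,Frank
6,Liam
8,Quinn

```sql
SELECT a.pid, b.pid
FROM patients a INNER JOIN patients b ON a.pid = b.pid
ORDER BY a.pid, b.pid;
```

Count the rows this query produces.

7

INNER JOIN keeps only pairs where the ON condition holds.
Matching on a.pid = b.pid.
- a (pid=4) pairs with 1 row(s) of b.
- a (pid=1) pairs with 1 row(s) of b.
- a (pid=6) pairs with 2 row(s) of b.
- a (pid=6) pairs with 2 row(s) of b.
- a (pid=8) pairs with 1 row(s) of b.
Total: 7 rows.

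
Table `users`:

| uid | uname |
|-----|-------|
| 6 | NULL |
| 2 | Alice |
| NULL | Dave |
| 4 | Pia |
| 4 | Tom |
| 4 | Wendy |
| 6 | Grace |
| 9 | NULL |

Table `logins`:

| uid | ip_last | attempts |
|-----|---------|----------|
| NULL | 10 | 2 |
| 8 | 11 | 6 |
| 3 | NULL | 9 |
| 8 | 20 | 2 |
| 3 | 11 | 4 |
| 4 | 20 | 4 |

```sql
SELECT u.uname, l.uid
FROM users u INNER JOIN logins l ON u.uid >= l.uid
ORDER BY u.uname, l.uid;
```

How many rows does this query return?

20

INNER JOIN keeps only pairs where the ON condition holds.
Matching on u.uid >= l.uid. A NULL in a compared column never satisfies the condition.
- u[0] uid=6 → 3 match(es) in l → 3 row(s).
- u[1] uid=2 → no match; dropped.
- u[2] uid=NULL → no match; dropped.
- u[3] uid=4 → 3 match(es) in l → 3 row(s).
- u[4] uid=4 → 3 match(es) in l → 3 row(s).
- u[5] uid=4 → 3 match(es) in l → 3 row(s).
- u[6] uid=6 → 3 match(es) in l → 3 row(s).
- u[7] uid=9 → 5 match(es) in l → 5 row(s).
Total: 20 rows.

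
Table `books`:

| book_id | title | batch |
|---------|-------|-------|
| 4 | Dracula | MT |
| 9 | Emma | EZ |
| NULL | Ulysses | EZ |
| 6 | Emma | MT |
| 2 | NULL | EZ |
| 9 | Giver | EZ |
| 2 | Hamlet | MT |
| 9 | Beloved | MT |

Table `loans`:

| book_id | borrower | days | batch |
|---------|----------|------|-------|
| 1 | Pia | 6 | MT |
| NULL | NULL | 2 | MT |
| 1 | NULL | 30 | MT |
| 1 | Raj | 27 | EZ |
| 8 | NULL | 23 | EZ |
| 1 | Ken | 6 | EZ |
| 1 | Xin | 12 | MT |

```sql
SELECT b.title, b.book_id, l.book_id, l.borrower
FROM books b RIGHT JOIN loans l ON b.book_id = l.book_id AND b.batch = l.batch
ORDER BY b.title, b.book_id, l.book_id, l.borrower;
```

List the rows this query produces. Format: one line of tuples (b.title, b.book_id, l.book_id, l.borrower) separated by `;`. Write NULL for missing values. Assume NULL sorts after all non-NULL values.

(NULL, NULL, 1, Ken); (NULL, NULL, 1, Pia); (NULL, NULL, 1, Raj); (NULL, NULL, 1, Xin); (NULL, NULL, 1, NULL); (NULL, NULL, 8, NULL); (NULL, NULL, NULL, NULL)

RIGHT JOIN keeps every row from `loans`; unmatched rows get NULL for `books`'s columns.
Matching on b.book_id = l.book_id AND b.batch = l.batch. A NULL in a compared column never satisfies the condition.
Matched pairs: 0; unmatched l rows kept: 7.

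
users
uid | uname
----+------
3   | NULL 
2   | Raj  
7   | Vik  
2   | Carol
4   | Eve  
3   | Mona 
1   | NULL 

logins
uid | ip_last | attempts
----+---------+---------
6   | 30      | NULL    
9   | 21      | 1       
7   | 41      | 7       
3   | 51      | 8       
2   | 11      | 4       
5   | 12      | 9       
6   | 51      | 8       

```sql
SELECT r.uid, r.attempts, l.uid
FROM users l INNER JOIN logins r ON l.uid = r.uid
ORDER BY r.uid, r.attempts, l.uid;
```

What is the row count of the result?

5

INNER JOIN keeps only pairs where the ON condition holds.
Matching on l.uid = r.uid.
- uid=3: 1 matching r row(s), so 1 row(s) emitted.
- uid=2: 1 matching r row(s), so 1 row(s) emitted.
- uid=7: 1 matching r row(s), so 1 row(s) emitted.
- uid=2: 1 matching r row(s), so 1 row(s) emitted.
- uid=4: no matching r row, dropped.
- uid=3: 1 matching r row(s), so 1 row(s) emitted.
- uid=1: no matching r row, dropped.
Total: 5 rows.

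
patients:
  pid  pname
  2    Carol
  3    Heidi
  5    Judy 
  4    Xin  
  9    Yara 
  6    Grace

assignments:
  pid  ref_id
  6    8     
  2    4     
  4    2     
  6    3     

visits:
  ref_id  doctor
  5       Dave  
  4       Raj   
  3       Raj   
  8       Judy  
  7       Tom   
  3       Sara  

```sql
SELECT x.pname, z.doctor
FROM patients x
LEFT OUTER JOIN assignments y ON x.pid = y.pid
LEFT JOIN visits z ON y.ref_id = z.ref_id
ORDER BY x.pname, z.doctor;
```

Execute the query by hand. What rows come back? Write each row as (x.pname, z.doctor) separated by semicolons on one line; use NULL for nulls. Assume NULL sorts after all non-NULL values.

(Carol, Raj); (Grace, Judy); (Grace, Raj); (Grace, Sara); (Heidi, NULL); (Judy, NULL); (Xin, NULL); (Yara, NULL)

Evaluate left to right. First `patients x LEFT JOIN assignments y` on pid: 7 row(s).
Then LEFT JOIN `visits z` on ref_id: each of those 7 rows is kept; rows whose y.ref_id has no match in z get NULL for z's columns.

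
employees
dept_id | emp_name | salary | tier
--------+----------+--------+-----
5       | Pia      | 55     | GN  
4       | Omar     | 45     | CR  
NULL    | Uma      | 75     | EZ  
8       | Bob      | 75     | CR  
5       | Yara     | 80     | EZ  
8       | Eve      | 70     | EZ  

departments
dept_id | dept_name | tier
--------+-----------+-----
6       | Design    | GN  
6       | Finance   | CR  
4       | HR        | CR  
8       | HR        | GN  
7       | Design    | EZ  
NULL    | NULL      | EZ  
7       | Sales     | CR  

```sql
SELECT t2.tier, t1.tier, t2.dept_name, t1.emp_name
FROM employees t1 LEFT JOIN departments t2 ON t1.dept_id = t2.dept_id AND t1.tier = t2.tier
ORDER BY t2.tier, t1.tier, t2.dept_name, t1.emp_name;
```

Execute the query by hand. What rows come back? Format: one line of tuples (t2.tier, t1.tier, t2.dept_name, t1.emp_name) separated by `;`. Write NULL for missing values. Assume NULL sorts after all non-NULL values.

(CR, CR, HR, Omar); (NULL, CR, NULL, Bob); (NULL, EZ, NULL, Eve); (NULL, EZ, NULL, Uma); (NULL, EZ, NULL, Yara); (NULL, GN, NULL, Pia)

LEFT JOIN keeps every row from `employees`; unmatched rows get NULL for `departments`'s columns.
Matching on t1.dept_id = t2.dept_id AND t1.tier = t2.tier. A NULL in a compared column never satisfies the condition.
Matched pairs: 1; unmatched t1 rows kept: 5.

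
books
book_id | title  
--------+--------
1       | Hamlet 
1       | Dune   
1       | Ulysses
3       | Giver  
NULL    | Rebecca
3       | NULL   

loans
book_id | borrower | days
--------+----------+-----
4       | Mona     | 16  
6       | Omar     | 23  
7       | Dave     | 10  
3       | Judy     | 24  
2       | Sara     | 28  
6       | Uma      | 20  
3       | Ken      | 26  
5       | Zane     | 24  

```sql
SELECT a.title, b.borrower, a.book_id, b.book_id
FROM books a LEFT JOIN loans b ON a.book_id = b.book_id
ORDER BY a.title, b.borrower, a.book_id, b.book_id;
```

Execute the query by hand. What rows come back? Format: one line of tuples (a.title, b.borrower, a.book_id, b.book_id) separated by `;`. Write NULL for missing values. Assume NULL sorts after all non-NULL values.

LEFT JOIN keeps every row from `books`; unmatched rows get NULL for `loans`'s columns.
Matching on a.book_id = b.book_id. A NULL in a compared column never satisfies the condition.
- a[0] book_id=1 → no match; kept with NULLs on the b side.
- a[1] book_id=1 → no match; kept with NULLs on the b side.
- a[2] book_id=1 → no match; kept with NULLs on the b side.
- a[3] book_id=3 → 2 match(es) in b → 2 row(s).
- a[4] book_id=NULL → no match; kept with NULLs on the b side.
- a[5] book_id=3 → 2 match(es) in b → 2 row(s).
After projecting and ordering:
a.title | b.borrower | a.book_id | b.book_id
Dune | NULL | 1 | NULL
Giver | Judy | 3 | 3
Giver | Ken | 3 | 3
Hamlet | NULL | 1 | NULL
Rebecca | NULL | NULL | NULL
Ulysses | NULL | 1 | NULL
NULL | Judy | 3 | 3
NULL | Ken | 3 | 3

(Dune, NULL, 1, NULL); (Giver, Judy, 3, 3); (Giver, Ken, 3, 3); (Hamlet, NULL, 1, NULL); (Rebecca, NULL, NULL, NULL); (Ulysses, NULL, 1, NULL); (NULL, Judy, 3, 3); (NULL, Ken, 3, 3)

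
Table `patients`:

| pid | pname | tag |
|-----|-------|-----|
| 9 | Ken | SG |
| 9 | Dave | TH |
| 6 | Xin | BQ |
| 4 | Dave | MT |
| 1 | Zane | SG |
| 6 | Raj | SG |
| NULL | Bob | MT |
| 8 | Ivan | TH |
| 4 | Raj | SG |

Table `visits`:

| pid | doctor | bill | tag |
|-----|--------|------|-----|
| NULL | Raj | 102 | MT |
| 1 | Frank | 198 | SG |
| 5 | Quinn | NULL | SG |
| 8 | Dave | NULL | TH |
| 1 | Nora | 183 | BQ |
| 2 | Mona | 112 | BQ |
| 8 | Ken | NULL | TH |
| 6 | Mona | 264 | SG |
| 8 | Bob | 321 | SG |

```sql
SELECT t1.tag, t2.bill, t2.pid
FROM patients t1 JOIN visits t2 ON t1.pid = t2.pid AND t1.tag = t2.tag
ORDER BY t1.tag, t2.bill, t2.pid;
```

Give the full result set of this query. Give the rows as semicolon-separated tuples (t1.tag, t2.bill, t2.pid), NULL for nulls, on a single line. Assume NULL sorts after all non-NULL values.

(SG, 198, 1); (SG, 264, 6); (TH, NULL, 8); (TH, NULL, 8)

INNER JOIN keeps only pairs where the ON condition holds.
Matching on t1.pid = t2.pid AND t1.tag = t2.tag. A NULL in a compared column never satisfies the condition.
Matched pairs: 4.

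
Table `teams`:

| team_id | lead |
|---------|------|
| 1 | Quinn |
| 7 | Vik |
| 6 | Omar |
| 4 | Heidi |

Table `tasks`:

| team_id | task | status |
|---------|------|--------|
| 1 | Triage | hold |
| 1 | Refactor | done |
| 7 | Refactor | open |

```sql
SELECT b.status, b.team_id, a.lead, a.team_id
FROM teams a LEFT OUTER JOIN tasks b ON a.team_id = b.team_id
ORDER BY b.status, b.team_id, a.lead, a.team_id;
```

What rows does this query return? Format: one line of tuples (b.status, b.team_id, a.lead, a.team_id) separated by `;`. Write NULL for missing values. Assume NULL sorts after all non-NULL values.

(done, 1, Quinn, 1); (hold, 1, Quinn, 1); (open, 7, Vik, 7); (NULL, NULL, Heidi, 4); (NULL, NULL, Omar, 6)

LEFT JOIN keeps every row from `teams`; unmatched rows get NULL for `tasks`'s columns.
Matching on a.team_id = b.team_id.
- team_id=1: 2 matching b row(s), so 2 row(s) emitted.
- team_id=7: 1 matching b row(s), so 1 row(s) emitted.
- team_id=6: no b row matches, row kept with b columns NULL.
- team_id=4: no b row matches, row kept with b columns NULL.
After projecting and ordering:
b.status | b.team_id | a.lead | a.team_id
done | 1 | Quinn | 1
hold | 1 | Quinn | 1
open | 7 | Vik | 7
NULL | NULL | Heidi | 4
NULL | NULL | Omar | 6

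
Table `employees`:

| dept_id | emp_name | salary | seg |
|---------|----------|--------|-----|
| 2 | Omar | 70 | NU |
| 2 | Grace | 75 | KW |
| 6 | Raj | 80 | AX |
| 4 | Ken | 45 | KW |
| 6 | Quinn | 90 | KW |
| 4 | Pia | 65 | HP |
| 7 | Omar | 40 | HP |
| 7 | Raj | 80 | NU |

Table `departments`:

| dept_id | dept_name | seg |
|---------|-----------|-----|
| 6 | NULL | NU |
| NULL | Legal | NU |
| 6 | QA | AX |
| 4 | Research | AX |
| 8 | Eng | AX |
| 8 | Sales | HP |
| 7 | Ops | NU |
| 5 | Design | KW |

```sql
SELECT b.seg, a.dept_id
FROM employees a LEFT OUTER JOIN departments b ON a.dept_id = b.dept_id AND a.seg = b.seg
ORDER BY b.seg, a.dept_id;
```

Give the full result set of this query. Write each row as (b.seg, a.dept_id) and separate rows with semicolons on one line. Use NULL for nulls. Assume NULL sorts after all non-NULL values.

(AX, 6); (NU, 7); (NULL, 2); (NULL, 2); (NULL, 4); (NULL, 4); (NULL, 6); (NULL, 7)

LEFT JOIN keeps every row from `employees`; unmatched rows get NULL for `departments`'s columns.
Matching on a.dept_id = b.dept_id AND a.seg = b.seg. A NULL in a compared column never satisfies the condition.
Matched pairs: 2; unmatched a rows kept: 6.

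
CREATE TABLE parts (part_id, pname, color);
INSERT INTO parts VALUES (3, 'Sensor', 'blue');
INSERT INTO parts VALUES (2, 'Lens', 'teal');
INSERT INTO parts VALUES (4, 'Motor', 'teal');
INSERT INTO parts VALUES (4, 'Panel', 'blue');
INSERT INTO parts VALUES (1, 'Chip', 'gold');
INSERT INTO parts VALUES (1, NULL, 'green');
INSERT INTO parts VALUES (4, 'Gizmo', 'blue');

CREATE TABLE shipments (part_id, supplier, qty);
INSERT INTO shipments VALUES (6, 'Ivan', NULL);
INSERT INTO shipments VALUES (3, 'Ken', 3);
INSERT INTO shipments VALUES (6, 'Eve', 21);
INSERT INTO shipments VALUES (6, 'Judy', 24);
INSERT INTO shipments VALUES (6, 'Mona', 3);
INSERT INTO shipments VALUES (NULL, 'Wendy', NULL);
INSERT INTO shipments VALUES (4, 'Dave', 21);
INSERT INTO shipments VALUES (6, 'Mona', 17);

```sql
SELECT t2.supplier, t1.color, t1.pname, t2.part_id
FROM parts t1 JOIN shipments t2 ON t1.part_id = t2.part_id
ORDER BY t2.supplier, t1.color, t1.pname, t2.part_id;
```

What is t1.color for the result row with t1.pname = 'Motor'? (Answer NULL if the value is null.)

INNER JOIN keeps only pairs where the ON condition holds.
Matching on t1.part_id = t2.part_id. A NULL in a compared column never satisfies the condition.
- t1 (part_id=3) pairs with 1 row(s) of t2.
- t1 (part_id=2) has no partner → excluded.
- t1 (part_id=4) pairs with 1 row(s) of t2.
- t1 (part_id=4) pairs with 1 row(s) of t2.
- t1 (part_id=1) has no partner → excluded.
- t1 (part_id=1) has no partner → excluded.
- t1 (part_id=4) pairs with 1 row(s) of t2.

teal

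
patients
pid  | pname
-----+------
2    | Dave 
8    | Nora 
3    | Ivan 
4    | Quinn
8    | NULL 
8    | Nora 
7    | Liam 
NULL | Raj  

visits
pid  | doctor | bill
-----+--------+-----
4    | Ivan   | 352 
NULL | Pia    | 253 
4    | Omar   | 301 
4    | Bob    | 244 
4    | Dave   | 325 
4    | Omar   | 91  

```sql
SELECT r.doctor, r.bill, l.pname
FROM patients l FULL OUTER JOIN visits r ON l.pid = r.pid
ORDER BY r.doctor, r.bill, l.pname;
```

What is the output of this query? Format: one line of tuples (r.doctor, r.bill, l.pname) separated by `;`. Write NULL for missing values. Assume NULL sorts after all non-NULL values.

(Bob, 244, Quinn); (Dave, 325, Quinn); (Ivan, 352, Quinn); (Omar, 91, Quinn); (Omar, 301, Quinn); (Pia, 253, NULL); (NULL, NULL, Dave); (NULL, NULL, Ivan); (NULL, NULL, Liam); (NULL, NULL, Nora); (NULL, NULL, Nora); (NULL, NULL, Raj); (NULL, NULL, NULL)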